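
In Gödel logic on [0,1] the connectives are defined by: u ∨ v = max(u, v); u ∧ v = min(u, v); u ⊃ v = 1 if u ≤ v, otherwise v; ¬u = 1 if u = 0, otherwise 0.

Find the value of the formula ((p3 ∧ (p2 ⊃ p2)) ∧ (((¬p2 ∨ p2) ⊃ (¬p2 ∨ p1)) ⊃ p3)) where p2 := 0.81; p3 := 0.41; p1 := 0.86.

(p2 ⊃ p2): 0.81 ≤ 0.81, so result = 1
(p3 ∧ (p2 ⊃ p2)) = min(0.41, 1) = 0.41
¬p2: Gödel ¬ of 0.81 = 0 (operand ≠ 0)
(¬p2 ∨ p2) = max(0, 0.81) = 0.81
¬p2: Gödel ¬ of 0.81 = 0 (operand ≠ 0)
(¬p2 ∨ p1) = max(0, 0.86) = 0.86
((¬p2 ∨ p2) ⊃ (¬p2 ∨ p1)): 0.81 ≤ 0.86, so result = 1
(((¬p2 ∨ p2) ⊃ (¬p2 ∨ p1)) ⊃ p3): 1 > 0.41, so result = 0.41
((p3 ∧ (p2 ⊃ p2)) ∧ (((¬p2 ∨ p2) ⊃ (¬p2 ∨ p1)) ⊃ p3)) = min(0.41, 0.41) = 0.41

0.41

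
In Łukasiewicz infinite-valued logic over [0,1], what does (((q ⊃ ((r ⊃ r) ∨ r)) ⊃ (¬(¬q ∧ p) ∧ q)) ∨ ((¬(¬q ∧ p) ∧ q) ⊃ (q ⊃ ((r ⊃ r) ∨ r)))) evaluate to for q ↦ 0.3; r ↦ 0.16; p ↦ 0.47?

(r ⊃ r): min(1, 1 − 0.16 + 0.16) = 1
((r ⊃ r) ∨ r) = max(1, 0.16) = 1
(q ⊃ ((r ⊃ r) ∨ r)): min(1, 1 − 0.3 + 1) = 1
¬q: Łukasiewicz ¬ gives 1 − 0.3 = 0.7
(¬q ∧ p) = min(0.7, 0.47) = 0.47
¬(¬q ∧ p): Łukasiewicz ¬ gives 1 − 0.47 = 0.53
(¬(¬q ∧ p) ∧ q) = min(0.53, 0.3) = 0.3
((q ⊃ ((r ⊃ r) ∨ r)) ⊃ (¬(¬q ∧ p) ∧ q)): min(1, 1 − 1 + 0.3) = 0.3
¬q: Łukasiewicz ¬ gives 1 − 0.3 = 0.7
(¬q ∧ p) = min(0.7, 0.47) = 0.47
¬(¬q ∧ p): Łukasiewicz ¬ gives 1 − 0.47 = 0.53
(¬(¬q ∧ p) ∧ q) = min(0.53, 0.3) = 0.3
(r ⊃ r): min(1, 1 − 0.16 + 0.16) = 1
((r ⊃ r) ∨ r) = max(1, 0.16) = 1
(q ⊃ ((r ⊃ r) ∨ r)): min(1, 1 − 0.3 + 1) = 1
((¬(¬q ∧ p) ∧ q) ⊃ (q ⊃ ((r ⊃ r) ∨ r))): min(1, 1 − 0.3 + 1) = 1
(((q ⊃ ((r ⊃ r) ∨ r)) ⊃ (¬(¬q ∧ p) ∧ q)) ∨ ((¬(¬q ∧ p) ∧ q) ⊃ (q ⊃ ((r ⊃ r) ∨ r)))) = max(0.3, 1) = 1

1.00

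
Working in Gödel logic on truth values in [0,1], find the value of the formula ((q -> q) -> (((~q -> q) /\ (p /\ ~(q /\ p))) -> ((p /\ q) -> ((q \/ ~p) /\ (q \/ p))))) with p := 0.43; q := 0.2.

1.00

(q -> q): 0.2 ≤ 0.2, so result = 1
~q: Gödel ¬ of 0.2 = 0 (operand ≠ 0)
(~q -> q): 0 ≤ 0.2, so result = 1
(q /\ p) = min(0.2, 0.43) = 0.2
~(q /\ p): Gödel ¬ of 0.2 = 0 (operand ≠ 0)
(p /\ ~(q /\ p)) = min(0.43, 0) = 0
((~q -> q) /\ (p /\ ~(q /\ p))) = min(1, 0) = 0
(p /\ q) = min(0.43, 0.2) = 0.2
~p: Gödel ¬ of 0.43 = 0 (operand ≠ 0)
(q \/ ~p) = max(0.2, 0) = 0.2
(q \/ p) = max(0.2, 0.43) = 0.43
((q \/ ~p) /\ (q \/ p)) = min(0.2, 0.43) = 0.2
((p /\ q) -> ((q \/ ~p) /\ (q \/ p))): 0.2 ≤ 0.2, so result = 1
(((~q -> q) /\ (p /\ ~(q /\ p))) -> ((p /\ q) -> ((q \/ ~p) /\ (q \/ p)))): 0 ≤ 1, so result = 1
((q -> q) -> (((~q -> q) /\ (p /\ ~(q /\ p))) -> ((p /\ q) -> ((q \/ ~p) /\ (q \/ p))))): 1 ≤ 1, so result = 1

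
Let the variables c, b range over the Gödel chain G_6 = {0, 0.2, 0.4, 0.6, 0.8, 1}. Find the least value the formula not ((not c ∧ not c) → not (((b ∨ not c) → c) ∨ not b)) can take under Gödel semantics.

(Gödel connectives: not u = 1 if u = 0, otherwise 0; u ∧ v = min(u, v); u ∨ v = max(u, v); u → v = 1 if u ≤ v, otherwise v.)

0.00

The minimum is attained at c = 0, b = 0.2:
  not c: Gödel ¬ of 0 = 1 (operand is 0)
  not c: Gödel ¬ of 0 = 1 (operand is 0)
  (not c ∧ not c) = min(1, 1) = 1
  not c: Gödel ¬ of 0 = 1 (operand is 0)
  (b ∨ not c) = max(0.2, 1) = 1
  ((b ∨ not c) → c): 1 > 0, so result = 0
  not b: Gödel ¬ of 0.2 = 0 (operand ≠ 0)
  (((b ∨ not c) → c) ∨ not b) = max(0, 0) = 0
  not (((b ∨ not c) → c) ∨ not b): Gödel ¬ of 0 = 1 (operand is 0)
  ((not c ∧ not c) → not (((b ∨ not c) → c) ∨ not b)): 1 ≤ 1, so result = 1
  not ((not c ∧ not c) → not (((b ∨ not c) → c) ∨ not b)): Gödel ¬ of 1 = 0 (operand ≠ 0)
Checking all 36 assignments confirms none give a value below 0.00.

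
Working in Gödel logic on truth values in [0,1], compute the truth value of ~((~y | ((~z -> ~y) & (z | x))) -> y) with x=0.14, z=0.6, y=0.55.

0.00

~y: Gödel ¬ of 0.55 = 0 (operand ≠ 0)
~z: Gödel ¬ of 0.6 = 0 (operand ≠ 0)
~y: Gödel ¬ of 0.55 = 0 (operand ≠ 0)
(~z -> ~y): 0 ≤ 0, so result = 1
(z | x) = max(0.6, 0.14) = 0.6
((~z -> ~y) & (z | x)) = min(1, 0.6) = 0.6
(~y | ((~z -> ~y) & (z | x))) = max(0, 0.6) = 0.6
((~y | ((~z -> ~y) & (z | x))) -> y): 0.6 > 0.55, so result = 0.55
~((~y | ((~z -> ~y) & (z | x))) -> y): Gödel ¬ of 0.55 = 0 (operand ≠ 0)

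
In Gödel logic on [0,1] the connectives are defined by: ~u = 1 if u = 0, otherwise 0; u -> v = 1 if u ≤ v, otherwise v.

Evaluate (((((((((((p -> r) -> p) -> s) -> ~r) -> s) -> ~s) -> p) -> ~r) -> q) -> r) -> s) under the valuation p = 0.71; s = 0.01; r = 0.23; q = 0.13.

0.01

(p -> r): 0.71 > 0.23, so result = 0.23
((p -> r) -> p): 0.23 ≤ 0.71, so result = 1
(((p -> r) -> p) -> s): 1 > 0.01, so result = 0.01
~r: Gödel ¬ of 0.23 = 0 (operand ≠ 0)
((((p -> r) -> p) -> s) -> ~r): 0.01 > 0, so result = 0
(((((p -> r) -> p) -> s) -> ~r) -> s): 0 ≤ 0.01, so result = 1
~s: Gödel ¬ of 0.01 = 0 (operand ≠ 0)
((((((p -> r) -> p) -> s) -> ~r) -> s) -> ~s): 1 > 0, so result = 0
(((((((p -> r) -> p) -> s) -> ~r) -> s) -> ~s) -> p): 0 ≤ 0.71, so result = 1
~r: Gödel ¬ of 0.23 = 0 (operand ≠ 0)
((((((((p -> r) -> p) -> s) -> ~r) -> s) -> ~s) -> p) -> ~r): 1 > 0, so result = 0
(((((((((p -> r) -> p) -> s) -> ~r) -> s) -> ~s) -> p) -> ~r) -> q): 0 ≤ 0.13, so result = 1
((((((((((p -> r) -> p) -> s) -> ~r) -> s) -> ~s) -> p) -> ~r) -> q) -> r): 1 > 0.23, so result = 0.23
(((((((((((p -> r) -> p) -> s) -> ~r) -> s) -> ~s) -> p) -> ~r) -> q) -> r) -> s): 0.23 > 0.01, so result = 0.01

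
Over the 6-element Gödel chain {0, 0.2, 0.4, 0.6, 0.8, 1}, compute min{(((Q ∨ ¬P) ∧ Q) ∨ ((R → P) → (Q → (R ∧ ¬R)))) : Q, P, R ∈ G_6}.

0.20

The minimum is attained at Q = 0.2, P = 0, R = 0:
  ¬P: Gödel ¬ of 0 = 1 (operand is 0)
  (Q ∨ ¬P) = max(0.2, 1) = 1
  ((Q ∨ ¬P) ∧ Q) = min(1, 0.2) = 0.2
  (R → P): 0 ≤ 0, so result = 1
  ¬R: Gödel ¬ of 0 = 1 (operand is 0)
  (R ∧ ¬R) = min(0, 1) = 0
  (Q → (R ∧ ¬R)): 0.2 > 0, so result = 0
  ((R → P) → (Q → (R ∧ ¬R))): 1 > 0, so result = 0
  (((Q ∨ ¬P) ∧ Q) ∨ ((R → P) → (Q → (R ∧ ¬R)))) = max(0.2, 0) = 0.2
Checking all 216 assignments confirms none give a value below 0.20.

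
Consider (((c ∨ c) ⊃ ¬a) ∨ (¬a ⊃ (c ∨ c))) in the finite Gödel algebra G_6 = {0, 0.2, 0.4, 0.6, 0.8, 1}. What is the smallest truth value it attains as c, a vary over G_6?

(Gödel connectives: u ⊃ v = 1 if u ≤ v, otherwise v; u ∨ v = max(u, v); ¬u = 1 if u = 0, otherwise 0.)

1.00

Every assignment gives 1. For instance at c = 0, a = 0:
  (c ∨ c) = max(0, 0) = 0
  ¬a: Gödel ¬ of 0 = 1 (operand is 0)
  ((c ∨ c) ⊃ ¬a): 0 ≤ 1, so result = 1
  ¬a: Gödel ¬ of 0 = 1 (operand is 0)
  (c ∨ c) = max(0, 0) = 0
  (¬a ⊃ (c ∨ c)): 1 > 0, so result = 0
  (((c ∨ c) ⊃ ¬a) ∨ (¬a ⊃ (c ∨ c))) = max(1, 0) = 1
All 36 assignments give value 1 — the formula is a G_6-tautology.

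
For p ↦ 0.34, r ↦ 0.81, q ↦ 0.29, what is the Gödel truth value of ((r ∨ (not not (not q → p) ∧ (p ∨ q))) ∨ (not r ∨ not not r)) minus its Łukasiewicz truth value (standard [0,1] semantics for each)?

0.19

Gödel evaluation:
  not q: Gödel ¬ of 0.29 = 0 (operand ≠ 0)
  (not q → p): 0 ≤ 0.34, so result = 1
  not (not q → p): Gödel ¬ of 1 = 0 (operand ≠ 0)
  not not (not q → p): Gödel ¬ of 0 = 1 (operand is 0)
  (p ∨ q) = max(0.34, 0.29) = 0.34
  (not not (not q → p) ∧ (p ∨ q)) = min(1, 0.34) = 0.34
  (r ∨ (not not (not q → p) ∧ (p ∨ q))) = max(0.81, 0.34) = 0.81
  not r: Gödel ¬ of 0.81 = 0 (operand ≠ 0)
  not r: Gödel ¬ of 0.81 = 0 (operand ≠ 0)
  not not r: Gödel ¬ of 0 = 1 (operand is 0)
  (not r ∨ not not r) = max(0, 1) = 1
  ((r ∨ (not not (not q → p) ∧ (p ∨ q))) ∨ (not r ∨ not not r)) = max(0.81, 1) = 1
  Gödel value = 1
Łukasiewicz evaluation:
  not q: Łukasiewicz ¬ gives 1 − 0.29 = 0.71
  (not q → p): min(1, 1 − 0.71 + 0.34) = 0.63
  not (not q → p): Łukasiewicz ¬ gives 1 − 0.63 = 0.37
  not not (not q → p): Łukasiewicz ¬ gives 1 − 0.37 = 0.63
  (p ∨ q) = max(0.34, 0.29) = 0.34
  (not not (not q → p) ∧ (p ∨ q)) = min(0.63, 0.34) = 0.34
  (r ∨ (not not (not q → p) ∧ (p ∨ q))) = max(0.81, 0.34) = 0.81
  not r: Łukasiewicz ¬ gives 1 − 0.81 = 0.19
  not r: Łukasiewicz ¬ gives 1 − 0.81 = 0.19
  not not r: Łukasiewicz ¬ gives 1 − 0.19 = 0.81
  (not r ∨ not not r) = max(0.19, 0.81) = 0.81
  ((r ∨ (not not (not q → p) ∧ (p ∨ q))) ∨ (not r ∨ not not r)) = max(0.81, 0.81) = 0.81
  Łukasiewicz value = 0.81
Difference: 1 − 0.81 = 0.19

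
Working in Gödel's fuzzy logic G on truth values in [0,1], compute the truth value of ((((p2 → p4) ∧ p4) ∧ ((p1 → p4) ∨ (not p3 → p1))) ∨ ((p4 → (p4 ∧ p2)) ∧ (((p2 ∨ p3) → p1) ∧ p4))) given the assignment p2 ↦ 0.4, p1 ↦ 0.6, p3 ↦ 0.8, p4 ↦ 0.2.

0.20

(p2 → p4): 0.4 > 0.2, so result = 0.2
((p2 → p4) ∧ p4) = min(0.2, 0.2) = 0.2
(p1 → p4): 0.6 > 0.2, so result = 0.2
not p3: Gödel ¬ of 0.8 = 0 (operand ≠ 0)
(not p3 → p1): 0 ≤ 0.6, so result = 1
((p1 → p4) ∨ (not p3 → p1)) = max(0.2, 1) = 1
(((p2 → p4) ∧ p4) ∧ ((p1 → p4) ∨ (not p3 → p1))) = min(0.2, 1) = 0.2
(p4 ∧ p2) = min(0.2, 0.4) = 0.2
(p4 → (p4 ∧ p2)): 0.2 ≤ 0.2, so result = 1
(p2 ∨ p3) = max(0.4, 0.8) = 0.8
((p2 ∨ p3) → p1): 0.8 > 0.6, so result = 0.6
(((p2 ∨ p3) → p1) ∧ p4) = min(0.6, 0.2) = 0.2
((p4 → (p4 ∧ p2)) ∧ (((p2 ∨ p3) → p1) ∧ p4)) = min(1, 0.2) = 0.2
((((p2 → p4) ∧ p4) ∧ ((p1 → p4) ∨ (not p3 → p1))) ∨ ((p4 → (p4 ∧ p2)) ∧ (((p2 ∨ p3) → p1) ∧ p4))) = max(0.2, 0.2) = 0.2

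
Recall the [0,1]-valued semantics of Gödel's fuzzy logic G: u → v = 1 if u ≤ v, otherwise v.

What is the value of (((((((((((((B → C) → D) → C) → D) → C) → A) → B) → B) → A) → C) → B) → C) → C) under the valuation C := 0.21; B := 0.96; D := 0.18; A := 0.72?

(B → C): 0.96 > 0.21, so result = 0.21
((B → C) → D): 0.21 > 0.18, so result = 0.18
(((B → C) → D) → C): 0.18 ≤ 0.21, so result = 1
((((B → C) → D) → C) → D): 1 > 0.18, so result = 0.18
(((((B → C) → D) → C) → D) → C): 0.18 ≤ 0.21, so result = 1
((((((B → C) → D) → C) → D) → C) → A): 1 > 0.72, so result = 0.72
(((((((B → C) → D) → C) → D) → C) → A) → B): 0.72 ≤ 0.96, so result = 1
((((((((B → C) → D) → C) → D) → C) → A) → B) → B): 1 > 0.96, so result = 0.96
(((((((((B → C) → D) → C) → D) → C) → A) → B) → B) → A): 0.96 > 0.72, so result = 0.72
((((((((((B → C) → D) → C) → D) → C) → A) → B) → B) → A) → C): 0.72 > 0.21, so result = 0.21
(((((((((((B → C) → D) → C) → D) → C) → A) → B) → B) → A) → C) → B): 0.21 ≤ 0.96, so result = 1
((((((((((((B → C) → D) → C) → D) → C) → A) → B) → B) → A) → C) → B) → C): 1 > 0.21, so result = 0.21
(((((((((((((B → C) → D) → C) → D) → C) → A) → B) → B) → A) → C) → B) → C) → C): 0.21 ≤ 0.21, so result = 1

1.00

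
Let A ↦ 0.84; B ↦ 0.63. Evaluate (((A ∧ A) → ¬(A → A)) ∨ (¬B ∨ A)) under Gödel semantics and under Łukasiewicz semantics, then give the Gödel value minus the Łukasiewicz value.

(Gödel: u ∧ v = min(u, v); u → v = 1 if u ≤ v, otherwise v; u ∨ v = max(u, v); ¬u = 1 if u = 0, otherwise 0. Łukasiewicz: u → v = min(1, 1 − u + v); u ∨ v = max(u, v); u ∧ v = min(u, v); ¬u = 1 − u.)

0.00

Gödel evaluation:
  (A ∧ A) = min(0.84, 0.84) = 0.84
  (A → A): 0.84 ≤ 0.84, so result = 1
  ¬(A → A): Gödel ¬ of 1 = 0 (operand ≠ 0)
  ((A ∧ A) → ¬(A → A)): 0.84 > 0, so result = 0
  ¬B: Gödel ¬ of 0.63 = 0 (operand ≠ 0)
  (¬B ∨ A) = max(0, 0.84) = 0.84
  (((A ∧ A) → ¬(A → A)) ∨ (¬B ∨ A)) = max(0, 0.84) = 0.84
  Gödel value = 0.84
Łukasiewicz evaluation:
  (A ∧ A) = min(0.84, 0.84) = 0.84
  (A → A): min(1, 1 − 0.84 + 0.84) = 1
  ¬(A → A): Łukasiewicz ¬ gives 1 − 1 = 0
  ((A ∧ A) → ¬(A → A)): min(1, 1 − 0.84 + 0) = 0.16
  ¬B: Łukasiewicz ¬ gives 1 − 0.63 = 0.37
  (¬B ∨ A) = max(0.37, 0.84) = 0.84
  (((A ∧ A) → ¬(A → A)) ∨ (¬B ∨ A)) = max(0.16, 0.84) = 0.84
  Łukasiewicz value = 0.84
Difference: 0.84 − 0.84 = 0.00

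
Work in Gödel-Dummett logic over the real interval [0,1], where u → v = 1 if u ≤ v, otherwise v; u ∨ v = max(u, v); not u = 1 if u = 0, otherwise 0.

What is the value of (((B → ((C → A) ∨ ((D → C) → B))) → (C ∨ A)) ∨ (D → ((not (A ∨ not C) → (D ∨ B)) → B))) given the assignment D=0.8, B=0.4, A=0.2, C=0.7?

(C → A): 0.7 > 0.2, so result = 0.2
(D → C): 0.8 > 0.7, so result = 0.7
((D → C) → B): 0.7 > 0.4, so result = 0.4
((C → A) ∨ ((D → C) → B)) = max(0.2, 0.4) = 0.4
(B → ((C → A) ∨ ((D → C) → B))): 0.4 ≤ 0.4, so result = 1
(C ∨ A) = max(0.7, 0.2) = 0.7
((B → ((C → A) ∨ ((D → C) → B))) → (C ∨ A)): 1 > 0.7, so result = 0.7
not C: Gödel ¬ of 0.7 = 0 (operand ≠ 0)
(A ∨ not C) = max(0.2, 0) = 0.2
not (A ∨ not C): Gödel ¬ of 0.2 = 0 (operand ≠ 0)
(D ∨ B) = max(0.8, 0.4) = 0.8
(not (A ∨ not C) → (D ∨ B)): 0 ≤ 0.8, so result = 1
((not (A ∨ not C) → (D ∨ B)) → B): 1 > 0.4, so result = 0.4
(D → ((not (A ∨ not C) → (D ∨ B)) → B)): 0.8 > 0.4, so result = 0.4
(((B → ((C → A) ∨ ((D → C) → B))) → (C ∨ A)) ∨ (D → ((not (A ∨ not C) → (D ∨ B)) → B))) = max(0.7, 0.4) = 0.7

0.70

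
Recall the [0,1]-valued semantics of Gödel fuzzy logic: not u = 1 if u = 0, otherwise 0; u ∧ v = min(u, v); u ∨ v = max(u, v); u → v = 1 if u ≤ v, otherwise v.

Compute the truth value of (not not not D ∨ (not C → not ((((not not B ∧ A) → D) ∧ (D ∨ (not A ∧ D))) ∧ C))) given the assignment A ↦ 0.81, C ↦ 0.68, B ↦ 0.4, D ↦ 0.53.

1.00

not D: Gödel ¬ of 0.53 = 0 (operand ≠ 0)
not not D: Gödel ¬ of 0 = 1 (operand is 0)
not not not D: Gödel ¬ of 1 = 0 (operand ≠ 0)
not C: Gödel ¬ of 0.68 = 0 (operand ≠ 0)
not B: Gödel ¬ of 0.4 = 0 (operand ≠ 0)
not not B: Gödel ¬ of 0 = 1 (operand is 0)
(not not B ∧ A) = min(1, 0.81) = 0.81
((not not B ∧ A) → D): 0.81 > 0.53, so result = 0.53
not A: Gödel ¬ of 0.81 = 0 (operand ≠ 0)
(not A ∧ D) = min(0, 0.53) = 0
(D ∨ (not A ∧ D)) = max(0.53, 0) = 0.53
(((not not B ∧ A) → D) ∧ (D ∨ (not A ∧ D))) = min(0.53, 0.53) = 0.53
((((not not B ∧ A) → D) ∧ (D ∨ (not A ∧ D))) ∧ C) = min(0.53, 0.68) = 0.53
not ((((not not B ∧ A) → D) ∧ (D ∨ (not A ∧ D))) ∧ C): Gödel ¬ of 0.53 = 0 (operand ≠ 0)
(not C → not ((((not not B ∧ A) → D) ∧ (D ∨ (not A ∧ D))) ∧ C)): 0 ≤ 0, so result = 1
(not not not D ∨ (not C → not ((((not not B ∧ A) → D) ∧ (D ∨ (not A ∧ D))) ∧ C))) = max(0, 1) = 1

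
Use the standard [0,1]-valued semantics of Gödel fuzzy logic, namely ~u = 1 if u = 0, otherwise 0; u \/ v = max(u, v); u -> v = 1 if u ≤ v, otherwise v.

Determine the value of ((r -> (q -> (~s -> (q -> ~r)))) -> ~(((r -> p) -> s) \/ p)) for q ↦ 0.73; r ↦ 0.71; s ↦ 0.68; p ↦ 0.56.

~s: Gödel ¬ of 0.68 = 0 (operand ≠ 0)
~r: Gödel ¬ of 0.71 = 0 (operand ≠ 0)
(q -> ~r): 0.73 > 0, so result = 0
(~s -> (q -> ~r)): 0 ≤ 0, so result = 1
(q -> (~s -> (q -> ~r))): 0.73 ≤ 1, so result = 1
(r -> (q -> (~s -> (q -> ~r)))): 0.71 ≤ 1, so result = 1
(r -> p): 0.71 > 0.56, so result = 0.56
((r -> p) -> s): 0.56 ≤ 0.68, so result = 1
(((r -> p) -> s) \/ p) = max(1, 0.56) = 1
~(((r -> p) -> s) \/ p): Gödel ¬ of 1 = 0 (operand ≠ 0)
((r -> (q -> (~s -> (q -> ~r)))) -> ~(((r -> p) -> s) \/ p)): 1 > 0, so result = 0

0.00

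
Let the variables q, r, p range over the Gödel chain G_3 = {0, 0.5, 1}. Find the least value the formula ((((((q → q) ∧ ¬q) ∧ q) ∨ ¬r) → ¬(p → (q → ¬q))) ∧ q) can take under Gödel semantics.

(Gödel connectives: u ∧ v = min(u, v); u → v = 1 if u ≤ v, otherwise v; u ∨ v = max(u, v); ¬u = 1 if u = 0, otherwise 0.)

The minimum is attained at q = 0, r = 0, p = 0:
  (q → q): 0 ≤ 0, so result = 1
  ¬q: Gödel ¬ of 0 = 1 (operand is 0)
  ((q → q) ∧ ¬q) = min(1, 1) = 1
  (((q → q) ∧ ¬q) ∧ q) = min(1, 0) = 0
  ¬r: Gödel ¬ of 0 = 1 (operand is 0)
  ((((q → q) ∧ ¬q) ∧ q) ∨ ¬r) = max(0, 1) = 1
  ¬q: Gödel ¬ of 0 = 1 (operand is 0)
  (q → ¬q): 0 ≤ 1, so result = 1
  (p → (q → ¬q)): 0 ≤ 1, so result = 1
  ¬(p → (q → ¬q)): Gödel ¬ of 1 = 0 (operand ≠ 0)
  (((((q → q) ∧ ¬q) ∧ q) ∨ ¬r) → ¬(p → (q → ¬q))): 1 > 0, so result = 0
  ((((((q → q) ∧ ¬q) ∧ q) ∨ ¬r) → ¬(p → (q → ¬q))) ∧ q) = min(0, 0) = 0
Checking all 27 assignments confirms none give a value below 0.00.

0.00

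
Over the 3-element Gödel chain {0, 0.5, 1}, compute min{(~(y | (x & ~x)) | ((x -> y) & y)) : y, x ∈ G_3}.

0.50

The minimum is attained at y = 0.5, x = 0:
  ~x: Gödel ¬ of 0 = 1 (operand is 0)
  (x & ~x) = min(0, 1) = 0
  (y | (x & ~x)) = max(0.5, 0) = 0.5
  ~(y | (x & ~x)): Gödel ¬ of 0.5 = 0 (operand ≠ 0)
  (x -> y): 0 ≤ 0.5, so result = 1
  ((x -> y) & y) = min(1, 0.5) = 0.5
  (~(y | (x & ~x)) | ((x -> y) & y)) = max(0, 0.5) = 0.5
Checking all 9 assignments confirms none give a value below 0.50.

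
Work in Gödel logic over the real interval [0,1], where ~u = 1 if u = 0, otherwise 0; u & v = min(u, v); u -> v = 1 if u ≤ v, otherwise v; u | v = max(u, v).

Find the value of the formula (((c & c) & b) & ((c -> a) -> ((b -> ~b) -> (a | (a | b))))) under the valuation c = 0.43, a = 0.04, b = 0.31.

(c & c) = min(0.43, 0.43) = 0.43
((c & c) & b) = min(0.43, 0.31) = 0.31
(c -> a): 0.43 > 0.04, so result = 0.04
~b: Gödel ¬ of 0.31 = 0 (operand ≠ 0)
(b -> ~b): 0.31 > 0, so result = 0
(a | b) = max(0.04, 0.31) = 0.31
(a | (a | b)) = max(0.04, 0.31) = 0.31
((b -> ~b) -> (a | (a | b))): 0 ≤ 0.31, so result = 1
((c -> a) -> ((b -> ~b) -> (a | (a | b)))): 0.04 ≤ 1, so result = 1
(((c & c) & b) & ((c -> a) -> ((b -> ~b) -> (a | (a | b))))) = min(0.31, 1) = 0.31

0.31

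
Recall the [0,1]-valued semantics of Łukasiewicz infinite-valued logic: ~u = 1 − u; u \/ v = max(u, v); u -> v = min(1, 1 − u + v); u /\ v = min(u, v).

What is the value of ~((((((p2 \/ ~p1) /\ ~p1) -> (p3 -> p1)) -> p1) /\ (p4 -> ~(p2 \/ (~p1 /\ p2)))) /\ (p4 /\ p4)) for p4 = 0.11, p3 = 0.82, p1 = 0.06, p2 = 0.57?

0.89

~p1: Łukasiewicz ¬ gives 1 − 0.06 = 0.94
(p2 \/ ~p1) = max(0.57, 0.94) = 0.94
~p1: Łukasiewicz ¬ gives 1 − 0.06 = 0.94
((p2 \/ ~p1) /\ ~p1) = min(0.94, 0.94) = 0.94
(p3 -> p1): min(1, 1 − 0.82 + 0.06) = 0.24
(((p2 \/ ~p1) /\ ~p1) -> (p3 -> p1)): min(1, 1 − 0.94 + 0.24) = 0.3
((((p2 \/ ~p1) /\ ~p1) -> (p3 -> p1)) -> p1): min(1, 1 − 0.3 + 0.06) = 0.76
~p1: Łukasiewicz ¬ gives 1 − 0.06 = 0.94
(~p1 /\ p2) = min(0.94, 0.57) = 0.57
(p2 \/ (~p1 /\ p2)) = max(0.57, 0.57) = 0.57
~(p2 \/ (~p1 /\ p2)): Łukasiewicz ¬ gives 1 − 0.57 = 0.43
(p4 -> ~(p2 \/ (~p1 /\ p2))): min(1, 1 − 0.11 + 0.43) = 1
(((((p2 \/ ~p1) /\ ~p1) -> (p3 -> p1)) -> p1) /\ (p4 -> ~(p2 \/ (~p1 /\ p2)))) = min(0.76, 1) = 0.76
(p4 /\ p4) = min(0.11, 0.11) = 0.11
((((((p2 \/ ~p1) /\ ~p1) -> (p3 -> p1)) -> p1) /\ (p4 -> ~(p2 \/ (~p1 /\ p2)))) /\ (p4 /\ p4)) = min(0.76, 0.11) = 0.11
~((((((p2 \/ ~p1) /\ ~p1) -> (p3 -> p1)) -> p1) /\ (p4 -> ~(p2 \/ (~p1 /\ p2)))) /\ (p4 /\ p4)): Łukasiewicz ¬ gives 1 − 0.11 = 0.89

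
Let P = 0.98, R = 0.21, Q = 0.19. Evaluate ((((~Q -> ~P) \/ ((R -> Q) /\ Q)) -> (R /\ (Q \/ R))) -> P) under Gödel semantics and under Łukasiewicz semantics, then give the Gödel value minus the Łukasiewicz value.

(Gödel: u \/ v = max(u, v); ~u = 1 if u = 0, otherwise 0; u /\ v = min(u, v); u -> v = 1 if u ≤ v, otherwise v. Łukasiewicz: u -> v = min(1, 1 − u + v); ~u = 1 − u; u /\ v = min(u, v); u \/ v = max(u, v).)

0.02

Gödel evaluation:
  ~Q: Gödel ¬ of 0.19 = 0 (operand ≠ 0)
  ~P: Gödel ¬ of 0.98 = 0 (operand ≠ 0)
  (~Q -> ~P): 0 ≤ 0, so result = 1
  (R -> Q): 0.21 > 0.19, so result = 0.19
  ((R -> Q) /\ Q) = min(0.19, 0.19) = 0.19
  ((~Q -> ~P) \/ ((R -> Q) /\ Q)) = max(1, 0.19) = 1
  (Q \/ R) = max(0.19, 0.21) = 0.21
  (R /\ (Q \/ R)) = min(0.21, 0.21) = 0.21
  (((~Q -> ~P) \/ ((R -> Q) /\ Q)) -> (R /\ (Q \/ R))): 1 > 0.21, so result = 0.21
  ((((~Q -> ~P) \/ ((R -> Q) /\ Q)) -> (R /\ (Q \/ R))) -> P): 0.21 ≤ 0.98, so result = 1
  Gödel value = 1
Łukasiewicz evaluation:
  ~Q: Łukasiewicz ¬ gives 1 − 0.19 = 0.81
  ~P: Łukasiewicz ¬ gives 1 − 0.98 = 0.02
  (~Q -> ~P): min(1, 1 − 0.81 + 0.02) = 0.21
  (R -> Q): min(1, 1 − 0.21 + 0.19) = 0.98
  ((R -> Q) /\ Q) = min(0.98, 0.19) = 0.19
  ((~Q -> ~P) \/ ((R -> Q) /\ Q)) = max(0.21, 0.19) = 0.21
  (Q \/ R) = max(0.19, 0.21) = 0.21
  (R /\ (Q \/ R)) = min(0.21, 0.21) = 0.21
  (((~Q -> ~P) \/ ((R -> Q) /\ Q)) -> (R /\ (Q \/ R))): min(1, 1 − 0.21 + 0.21) = 1
  ((((~Q -> ~P) \/ ((R -> Q) /\ Q)) -> (R /\ (Q \/ R))) -> P): min(1, 1 − 1 + 0.98) = 0.98
  Łukasiewicz value = 0.98
Difference: 1 − 0.98 = 0.02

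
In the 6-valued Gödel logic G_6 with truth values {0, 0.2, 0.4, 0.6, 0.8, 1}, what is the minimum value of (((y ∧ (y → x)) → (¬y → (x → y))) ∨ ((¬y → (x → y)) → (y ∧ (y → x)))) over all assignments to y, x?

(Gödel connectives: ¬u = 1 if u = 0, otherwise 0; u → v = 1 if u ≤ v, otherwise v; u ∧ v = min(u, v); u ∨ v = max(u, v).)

Every assignment gives 1. For instance at y = 0, x = 0:
  (y → x): 0 ≤ 0, so result = 1
  (y ∧ (y → x)) = min(0, 1) = 0
  ¬y: Gödel ¬ of 0 = 1 (operand is 0)
  (x → y): 0 ≤ 0, so result = 1
  (¬y → (x → y)): 1 ≤ 1, so result = 1
  ((y ∧ (y → x)) → (¬y → (x → y))): 0 ≤ 1, so result = 1
  ¬y: Gödel ¬ of 0 = 1 (operand is 0)
  (x → y): 0 ≤ 0, so result = 1
  (¬y → (x → y)): 1 ≤ 1, so result = 1
  (y → x): 0 ≤ 0, so result = 1
  (y ∧ (y → x)) = min(0, 1) = 0
  ((¬y → (x → y)) → (y ∧ (y → x))): 1 > 0, so result = 0
  (((y ∧ (y → x)) → (¬y → (x → y))) ∨ ((¬y → (x → y)) → (y ∧ (y → x)))) = max(1, 0) = 1
All 36 assignments give value 1 — the formula is a G_6-tautology.

1.00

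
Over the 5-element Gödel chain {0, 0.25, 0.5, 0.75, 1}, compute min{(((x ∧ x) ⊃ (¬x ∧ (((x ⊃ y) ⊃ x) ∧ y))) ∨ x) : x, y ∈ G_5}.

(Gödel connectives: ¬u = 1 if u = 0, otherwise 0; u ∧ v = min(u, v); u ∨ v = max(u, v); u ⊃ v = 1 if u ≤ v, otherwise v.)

The minimum is attained at x = 0.25, y = 0:
  (x ∧ x) = min(0.25, 0.25) = 0.25
  ¬x: Gödel ¬ of 0.25 = 0 (operand ≠ 0)
  (x ⊃ y): 0.25 > 0, so result = 0
  ((x ⊃ y) ⊃ x): 0 ≤ 0.25, so result = 1
  (((x ⊃ y) ⊃ x) ∧ y) = min(1, 0) = 0
  (¬x ∧ (((x ⊃ y) ⊃ x) ∧ y)) = min(0, 0) = 0
  ((x ∧ x) ⊃ (¬x ∧ (((x ⊃ y) ⊃ x) ∧ y))): 0.25 > 0, so result = 0
  (((x ∧ x) ⊃ (¬x ∧ (((x ⊃ y) ⊃ x) ∧ y))) ∨ x) = max(0, 0.25) = 0.25
Checking all 25 assignments confirms none give a value below 0.25.

0.25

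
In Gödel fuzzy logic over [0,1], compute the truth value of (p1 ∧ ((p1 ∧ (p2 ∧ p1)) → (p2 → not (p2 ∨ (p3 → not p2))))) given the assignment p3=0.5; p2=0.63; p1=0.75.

(p2 ∧ p1) = min(0.63, 0.75) = 0.63
(p1 ∧ (p2 ∧ p1)) = min(0.75, 0.63) = 0.63
not p2: Gödel ¬ of 0.63 = 0 (operand ≠ 0)
(p3 → not p2): 0.5 > 0, so result = 0
(p2 ∨ (p3 → not p2)) = max(0.63, 0) = 0.63
not (p2 ∨ (p3 → not p2)): Gödel ¬ of 0.63 = 0 (operand ≠ 0)
(p2 → not (p2 ∨ (p3 → not p2))): 0.63 > 0, so result = 0
((p1 ∧ (p2 ∧ p1)) → (p2 → not (p2 ∨ (p3 → not p2)))): 0.63 > 0, so result = 0
(p1 ∧ ((p1 ∧ (p2 ∧ p1)) → (p2 → not (p2 ∨ (p3 → not p2))))) = min(0.75, 0) = 0

0.00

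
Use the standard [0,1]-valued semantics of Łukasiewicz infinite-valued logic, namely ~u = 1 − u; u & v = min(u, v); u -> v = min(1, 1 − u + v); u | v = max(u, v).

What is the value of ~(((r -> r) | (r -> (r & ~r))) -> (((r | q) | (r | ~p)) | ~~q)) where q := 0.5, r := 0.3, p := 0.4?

0.40

(r -> r): min(1, 1 − 0.3 + 0.3) = 1
~r: Łukasiewicz ¬ gives 1 − 0.3 = 0.7
(r & ~r) = min(0.3, 0.7) = 0.3
(r -> (r & ~r)): min(1, 1 − 0.3 + 0.3) = 1
((r -> r) | (r -> (r & ~r))) = max(1, 1) = 1
(r | q) = max(0.3, 0.5) = 0.5
~p: Łukasiewicz ¬ gives 1 − 0.4 = 0.6
(r | ~p) = max(0.3, 0.6) = 0.6
((r | q) | (r | ~p)) = max(0.5, 0.6) = 0.6
~q: Łukasiewicz ¬ gives 1 − 0.5 = 0.5
~~q: Łukasiewicz ¬ gives 1 − 0.5 = 0.5
(((r | q) | (r | ~p)) | ~~q) = max(0.6, 0.5) = 0.6
(((r -> r) | (r -> (r & ~r))) -> (((r | q) | (r | ~p)) | ~~q)): min(1, 1 − 1 + 0.6) = 0.6
~(((r -> r) | (r -> (r & ~r))) -> (((r | q) | (r | ~p)) | ~~q)): Łukasiewicz ¬ gives 1 − 0.6 = 0.4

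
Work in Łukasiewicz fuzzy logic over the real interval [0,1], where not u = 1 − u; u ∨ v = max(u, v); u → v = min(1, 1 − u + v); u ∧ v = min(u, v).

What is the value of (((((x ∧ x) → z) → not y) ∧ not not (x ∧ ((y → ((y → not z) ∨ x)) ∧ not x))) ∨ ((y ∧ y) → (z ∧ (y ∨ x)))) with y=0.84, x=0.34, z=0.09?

0.34

(x ∧ x) = min(0.34, 0.34) = 0.34
((x ∧ x) → z): min(1, 1 − 0.34 + 0.09) = 0.75
not y: Łukasiewicz ¬ gives 1 − 0.84 = 0.16
(((x ∧ x) → z) → not y): min(1, 1 − 0.75 + 0.16) = 0.41
not z: Łukasiewicz ¬ gives 1 − 0.09 = 0.91
(y → not z): min(1, 1 − 0.84 + 0.91) = 1
((y → not z) ∨ x) = max(1, 0.34) = 1
(y → ((y → not z) ∨ x)): min(1, 1 − 0.84 + 1) = 1
not x: Łukasiewicz ¬ gives 1 − 0.34 = 0.66
((y → ((y → not z) ∨ x)) ∧ not x) = min(1, 0.66) = 0.66
(x ∧ ((y → ((y → not z) ∨ x)) ∧ not x)) = min(0.34, 0.66) = 0.34
not (x ∧ ((y → ((y → not z) ∨ x)) ∧ not x)): Łukasiewicz ¬ gives 1 − 0.34 = 0.66
not not (x ∧ ((y → ((y → not z) ∨ x)) ∧ not x)): Łukasiewicz ¬ gives 1 − 0.66 = 0.34
((((x ∧ x) → z) → not y) ∧ not not (x ∧ ((y → ((y → not z) ∨ x)) ∧ not x))) = min(0.41, 0.34) = 0.34
(y ∧ y) = min(0.84, 0.84) = 0.84
(y ∨ x) = max(0.84, 0.34) = 0.84
(z ∧ (y ∨ x)) = min(0.09, 0.84) = 0.09
((y ∧ y) → (z ∧ (y ∨ x))): min(1, 1 − 0.84 + 0.09) = 0.25
(((((x ∧ x) → z) → not y) ∧ not not (x ∧ ((y → ((y → not z) ∨ x)) ∧ not x))) ∨ ((y ∧ y) → (z ∧ (y ∨ x)))) = max(0.34, 0.25) = 0.34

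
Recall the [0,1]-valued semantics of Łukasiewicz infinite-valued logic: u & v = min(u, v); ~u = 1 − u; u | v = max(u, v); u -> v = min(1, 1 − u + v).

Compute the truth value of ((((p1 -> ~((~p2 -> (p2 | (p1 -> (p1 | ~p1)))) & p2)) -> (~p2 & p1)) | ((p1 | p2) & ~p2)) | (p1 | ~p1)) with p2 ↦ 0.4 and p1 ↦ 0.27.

0.73

~p2: Łukasiewicz ¬ gives 1 − 0.4 = 0.6
~p1: Łukasiewicz ¬ gives 1 − 0.27 = 0.73
(p1 | ~p1) = max(0.27, 0.73) = 0.73
(p1 -> (p1 | ~p1)): min(1, 1 − 0.27 + 0.73) = 1
(p2 | (p1 -> (p1 | ~p1))) = max(0.4, 1) = 1
(~p2 -> (p2 | (p1 -> (p1 | ~p1)))): min(1, 1 − 0.6 + 1) = 1
((~p2 -> (p2 | (p1 -> (p1 | ~p1)))) & p2) = min(1, 0.4) = 0.4
~((~p2 -> (p2 | (p1 -> (p1 | ~p1)))) & p2): Łukasiewicz ¬ gives 1 − 0.4 = 0.6
(p1 -> ~((~p2 -> (p2 | (p1 -> (p1 | ~p1)))) & p2)): min(1, 1 − 0.27 + 0.6) = 1
~p2: Łukasiewicz ¬ gives 1 − 0.4 = 0.6
(~p2 & p1) = min(0.6, 0.27) = 0.27
((p1 -> ~((~p2 -> (p2 | (p1 -> (p1 | ~p1)))) & p2)) -> (~p2 & p1)): min(1, 1 − 1 + 0.27) = 0.27
(p1 | p2) = max(0.27, 0.4) = 0.4
~p2: Łukasiewicz ¬ gives 1 − 0.4 = 0.6
((p1 | p2) & ~p2) = min(0.4, 0.6) = 0.4
(((p1 -> ~((~p2 -> (p2 | (p1 -> (p1 | ~p1)))) & p2)) -> (~p2 & p1)) | ((p1 | p2) & ~p2)) = max(0.27, 0.4) = 0.4
~p1: Łukasiewicz ¬ gives 1 − 0.27 = 0.73
(p1 | ~p1) = max(0.27, 0.73) = 0.73
((((p1 -> ~((~p2 -> (p2 | (p1 -> (p1 | ~p1)))) & p2)) -> (~p2 & p1)) | ((p1 | p2) & ~p2)) | (p1 | ~p1)) = max(0.4, 0.73) = 0.73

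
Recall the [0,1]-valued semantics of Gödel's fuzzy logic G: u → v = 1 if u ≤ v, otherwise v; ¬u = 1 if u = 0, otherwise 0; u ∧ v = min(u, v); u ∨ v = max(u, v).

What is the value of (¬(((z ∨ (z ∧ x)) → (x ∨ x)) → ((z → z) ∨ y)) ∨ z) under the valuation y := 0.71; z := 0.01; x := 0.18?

0.01

(z ∧ x) = min(0.01, 0.18) = 0.01
(z ∨ (z ∧ x)) = max(0.01, 0.01) = 0.01
(x ∨ x) = max(0.18, 0.18) = 0.18
((z ∨ (z ∧ x)) → (x ∨ x)): 0.01 ≤ 0.18, so result = 1
(z → z): 0.01 ≤ 0.01, so result = 1
((z → z) ∨ y) = max(1, 0.71) = 1
(((z ∨ (z ∧ x)) → (x ∨ x)) → ((z → z) ∨ y)): 1 ≤ 1, so result = 1
¬(((z ∨ (z ∧ x)) → (x ∨ x)) → ((z → z) ∨ y)): Gödel ¬ of 1 = 0 (operand ≠ 0)
(¬(((z ∨ (z ∧ x)) → (x ∨ x)) → ((z → z) ∨ y)) ∨ z) = max(0, 0.01) = 0.01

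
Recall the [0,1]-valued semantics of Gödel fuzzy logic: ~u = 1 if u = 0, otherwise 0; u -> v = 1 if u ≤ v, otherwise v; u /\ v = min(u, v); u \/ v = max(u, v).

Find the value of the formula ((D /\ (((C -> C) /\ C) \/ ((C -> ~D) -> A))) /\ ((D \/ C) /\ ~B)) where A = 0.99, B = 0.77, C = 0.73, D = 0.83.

0.00

(C -> C): 0.73 ≤ 0.73, so result = 1
((C -> C) /\ C) = min(1, 0.73) = 0.73
~D: Gödel ¬ of 0.83 = 0 (operand ≠ 0)
(C -> ~D): 0.73 > 0, so result = 0
((C -> ~D) -> A): 0 ≤ 0.99, so result = 1
(((C -> C) /\ C) \/ ((C -> ~D) -> A)) = max(0.73, 1) = 1
(D /\ (((C -> C) /\ C) \/ ((C -> ~D) -> A))) = min(0.83, 1) = 0.83
(D \/ C) = max(0.83, 0.73) = 0.83
~B: Gödel ¬ of 0.77 = 0 (operand ≠ 0)
((D \/ C) /\ ~B) = min(0.83, 0) = 0
((D /\ (((C -> C) /\ C) \/ ((C -> ~D) -> A))) /\ ((D \/ C) /\ ~B)) = min(0.83, 0) = 0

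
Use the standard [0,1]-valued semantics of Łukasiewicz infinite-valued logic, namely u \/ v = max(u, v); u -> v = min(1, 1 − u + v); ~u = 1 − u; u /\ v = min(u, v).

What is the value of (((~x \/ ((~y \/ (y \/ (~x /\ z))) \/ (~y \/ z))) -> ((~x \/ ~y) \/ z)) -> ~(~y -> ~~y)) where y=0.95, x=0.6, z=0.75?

~x: Łukasiewicz ¬ gives 1 − 0.6 = 0.4
~y: Łukasiewicz ¬ gives 1 − 0.95 = 0.05
~x: Łukasiewicz ¬ gives 1 − 0.6 = 0.4
(~x /\ z) = min(0.4, 0.75) = 0.4
(y \/ (~x /\ z)) = max(0.95, 0.4) = 0.95
(~y \/ (y \/ (~x /\ z))) = max(0.05, 0.95) = 0.95
~y: Łukasiewicz ¬ gives 1 − 0.95 = 0.05
(~y \/ z) = max(0.05, 0.75) = 0.75
((~y \/ (y \/ (~x /\ z))) \/ (~y \/ z)) = max(0.95, 0.75) = 0.95
(~x \/ ((~y \/ (y \/ (~x /\ z))) \/ (~y \/ z))) = max(0.4, 0.95) = 0.95
~x: Łukasiewicz ¬ gives 1 − 0.6 = 0.4
~y: Łukasiewicz ¬ gives 1 − 0.95 = 0.05
(~x \/ ~y) = max(0.4, 0.05) = 0.4
((~x \/ ~y) \/ z) = max(0.4, 0.75) = 0.75
((~x \/ ((~y \/ (y \/ (~x /\ z))) \/ (~y \/ z))) -> ((~x \/ ~y) \/ z)): min(1, 1 − 0.95 + 0.75) = 0.8
~y: Łukasiewicz ¬ gives 1 − 0.95 = 0.05
~y: Łukasiewicz ¬ gives 1 − 0.95 = 0.05
~~y: Łukasiewicz ¬ gives 1 − 0.05 = 0.95
(~y -> ~~y): min(1, 1 − 0.05 + 0.95) = 1
~(~y -> ~~y): Łukasiewicz ¬ gives 1 − 1 = 0
(((~x \/ ((~y \/ (y \/ (~x /\ z))) \/ (~y \/ z))) -> ((~x \/ ~y) \/ z)) -> ~(~y -> ~~y)): min(1, 1 − 0.8 + 0) = 0.2

0.20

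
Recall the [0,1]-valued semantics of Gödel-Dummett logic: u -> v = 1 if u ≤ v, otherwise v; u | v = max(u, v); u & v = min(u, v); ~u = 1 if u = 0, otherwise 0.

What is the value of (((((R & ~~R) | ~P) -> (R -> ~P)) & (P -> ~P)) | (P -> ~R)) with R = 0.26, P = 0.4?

~R: Gödel ¬ of 0.26 = 0 (operand ≠ 0)
~~R: Gödel ¬ of 0 = 1 (operand is 0)
(R & ~~R) = min(0.26, 1) = 0.26
~P: Gödel ¬ of 0.4 = 0 (operand ≠ 0)
((R & ~~R) | ~P) = max(0.26, 0) = 0.26
~P: Gödel ¬ of 0.4 = 0 (operand ≠ 0)
(R -> ~P): 0.26 > 0, so result = 0
(((R & ~~R) | ~P) -> (R -> ~P)): 0.26 > 0, so result = 0
~P: Gödel ¬ of 0.4 = 0 (operand ≠ 0)
(P -> ~P): 0.4 > 0, so result = 0
((((R & ~~R) | ~P) -> (R -> ~P)) & (P -> ~P)) = min(0, 0) = 0
~R: Gödel ¬ of 0.26 = 0 (operand ≠ 0)
(P -> ~R): 0.4 > 0, so result = 0
(((((R & ~~R) | ~P) -> (R -> ~P)) & (P -> ~P)) | (P -> ~R)) = max(0, 0) = 0

0.00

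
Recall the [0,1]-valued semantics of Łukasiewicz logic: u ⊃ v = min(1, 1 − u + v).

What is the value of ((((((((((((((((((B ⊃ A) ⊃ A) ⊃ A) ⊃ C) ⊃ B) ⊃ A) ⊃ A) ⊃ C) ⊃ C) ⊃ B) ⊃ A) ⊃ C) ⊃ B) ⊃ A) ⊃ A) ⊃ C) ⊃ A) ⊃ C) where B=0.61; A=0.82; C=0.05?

(B ⊃ A): min(1, 1 − 0.61 + 0.82) = 1
((B ⊃ A) ⊃ A): min(1, 1 − 1 + 0.82) = 0.82
(((B ⊃ A) ⊃ A) ⊃ A): min(1, 1 − 0.82 + 0.82) = 1
((((B ⊃ A) ⊃ A) ⊃ A) ⊃ C): min(1, 1 − 1 + 0.05) = 0.05
(((((B ⊃ A) ⊃ A) ⊃ A) ⊃ C) ⊃ B): min(1, 1 − 0.05 + 0.61) = 1
((((((B ⊃ A) ⊃ A) ⊃ A) ⊃ C) ⊃ B) ⊃ A): min(1, 1 − 1 + 0.82) = 0.82
(((((((B ⊃ A) ⊃ A) ⊃ A) ⊃ C) ⊃ B) ⊃ A) ⊃ A): min(1, 1 − 0.82 + 0.82) = 1
((((((((B ⊃ A) ⊃ A) ⊃ A) ⊃ C) ⊃ B) ⊃ A) ⊃ A) ⊃ C): min(1, 1 − 1 + 0.05) = 0.05
(((((((((B ⊃ A) ⊃ A) ⊃ A) ⊃ C) ⊃ B) ⊃ A) ⊃ A) ⊃ C) ⊃ C): min(1, 1 − 0.05 + 0.05) = 1
((((((((((B ⊃ A) ⊃ A) ⊃ A) ⊃ C) ⊃ B) ⊃ A) ⊃ A) ⊃ C) ⊃ C) ⊃ B): min(1, 1 − 1 + 0.61) = 0.61
(((((((((((B ⊃ A) ⊃ A) ⊃ A) ⊃ C) ⊃ B) ⊃ A) ⊃ A) ⊃ C) ⊃ C) ⊃ B) ⊃ A): min(1, 1 − 0.61 + 0.82) = 1
((((((((((((B ⊃ A) ⊃ A) ⊃ A) ⊃ C) ⊃ B) ⊃ A) ⊃ A) ⊃ C) ⊃ C) ⊃ B) ⊃ A) ⊃ C): min(1, 1 − 1 + 0.05) = 0.05
(((((((((((((B ⊃ A) ⊃ A) ⊃ A) ⊃ C) ⊃ B) ⊃ A) ⊃ A) ⊃ C) ⊃ C) ⊃ B) ⊃ A) ⊃ C) ⊃ B): min(1, 1 − 0.05 + 0.61) = 1
((((((((((((((B ⊃ A) ⊃ A) ⊃ A) ⊃ C) ⊃ B) ⊃ A) ⊃ A) ⊃ C) ⊃ C) ⊃ B) ⊃ A) ⊃ C) ⊃ B) ⊃ A): min(1, 1 − 1 + 0.82) = 0.82
(((((((((((((((B ⊃ A) ⊃ A) ⊃ A) ⊃ C) ⊃ B) ⊃ A) ⊃ A) ⊃ C) ⊃ C) ⊃ B) ⊃ A) ⊃ C) ⊃ B) ⊃ A) ⊃ A): min(1, 1 − 0.82 + 0.82) = 1
((((((((((((((((B ⊃ A) ⊃ A) ⊃ A) ⊃ C) ⊃ B) ⊃ A) ⊃ A) ⊃ C) ⊃ C) ⊃ B) ⊃ A) ⊃ C) ⊃ B) ⊃ A) ⊃ A) ⊃ C): min(1, 1 − 1 + 0.05) = 0.05
(((((((((((((((((B ⊃ A) ⊃ A) ⊃ A) ⊃ C) ⊃ B) ⊃ A) ⊃ A) ⊃ C) ⊃ C) ⊃ B) ⊃ A) ⊃ C) ⊃ B) ⊃ A) ⊃ A) ⊃ C) ⊃ A): min(1, 1 − 0.05 + 0.82) = 1
((((((((((((((((((B ⊃ A) ⊃ A) ⊃ A) ⊃ C) ⊃ B) ⊃ A) ⊃ A) ⊃ C) ⊃ C) ⊃ B) ⊃ A) ⊃ C) ⊃ B) ⊃ A) ⊃ A) ⊃ C) ⊃ A) ⊃ C): min(1, 1 − 1 + 0.05) = 0.05

0.05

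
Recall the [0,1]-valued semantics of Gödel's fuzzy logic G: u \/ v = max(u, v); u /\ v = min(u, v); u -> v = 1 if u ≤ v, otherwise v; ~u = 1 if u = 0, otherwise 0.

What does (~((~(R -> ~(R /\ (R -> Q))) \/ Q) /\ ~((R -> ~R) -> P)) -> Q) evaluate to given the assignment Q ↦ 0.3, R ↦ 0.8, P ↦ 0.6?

(R -> Q): 0.8 > 0.3, so result = 0.3
(R /\ (R -> Q)) = min(0.8, 0.3) = 0.3
~(R /\ (R -> Q)): Gödel ¬ of 0.3 = 0 (operand ≠ 0)
(R -> ~(R /\ (R -> Q))): 0.8 > 0, so result = 0
~(R -> ~(R /\ (R -> Q))): Gödel ¬ of 0 = 1 (operand is 0)
(~(R -> ~(R /\ (R -> Q))) \/ Q) = max(1, 0.3) = 1
~R: Gödel ¬ of 0.8 = 0 (operand ≠ 0)
(R -> ~R): 0.8 > 0, so result = 0
((R -> ~R) -> P): 0 ≤ 0.6, so result = 1
~((R -> ~R) -> P): Gödel ¬ of 1 = 0 (operand ≠ 0)
((~(R -> ~(R /\ (R -> Q))) \/ Q) /\ ~((R -> ~R) -> P)) = min(1, 0) = 0
~((~(R -> ~(R /\ (R -> Q))) \/ Q) /\ ~((R -> ~R) -> P)): Gödel ¬ of 0 = 1 (operand is 0)
(~((~(R -> ~(R /\ (R -> Q))) \/ Q) /\ ~((R -> ~R) -> P)) -> Q): 1 > 0.3, so result = 0.3

0.30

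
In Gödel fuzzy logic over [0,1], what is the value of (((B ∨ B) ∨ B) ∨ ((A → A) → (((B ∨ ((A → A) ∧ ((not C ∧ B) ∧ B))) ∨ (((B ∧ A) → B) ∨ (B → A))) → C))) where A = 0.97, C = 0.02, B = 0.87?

(B ∨ B) = max(0.87, 0.87) = 0.87
((B ∨ B) ∨ B) = max(0.87, 0.87) = 0.87
(A → A): 0.97 ≤ 0.97, so result = 1
(A → A): 0.97 ≤ 0.97, so result = 1
not C: Gödel ¬ of 0.02 = 0 (operand ≠ 0)
(not C ∧ B) = min(0, 0.87) = 0
((not C ∧ B) ∧ B) = min(0, 0.87) = 0
((A → A) ∧ ((not C ∧ B) ∧ B)) = min(1, 0) = 0
(B ∨ ((A → A) ∧ ((not C ∧ B) ∧ B))) = max(0.87, 0) = 0.87
(B ∧ A) = min(0.87, 0.97) = 0.87
((B ∧ A) → B): 0.87 ≤ 0.87, so result = 1
(B → A): 0.87 ≤ 0.97, so result = 1
(((B ∧ A) → B) ∨ (B → A)) = max(1, 1) = 1
((B ∨ ((A → A) ∧ ((not C ∧ B) ∧ B))) ∨ (((B ∧ A) → B) ∨ (B → A))) = max(0.87, 1) = 1
(((B ∨ ((A → A) ∧ ((not C ∧ B) ∧ B))) ∨ (((B ∧ A) → B) ∨ (B → A))) → C): 1 > 0.02, so result = 0.02
((A → A) → (((B ∨ ((A → A) ∧ ((not C ∧ B) ∧ B))) ∨ (((B ∧ A) → B) ∨ (B → A))) → C)): 1 > 0.02, so result = 0.02
(((B ∨ B) ∨ B) ∨ ((A → A) → (((B ∨ ((A → A) ∧ ((not C ∧ B) ∧ B))) ∨ (((B ∧ A) → B) ∨ (B → A))) → C))) = max(0.87, 0.02) = 0.87

0.87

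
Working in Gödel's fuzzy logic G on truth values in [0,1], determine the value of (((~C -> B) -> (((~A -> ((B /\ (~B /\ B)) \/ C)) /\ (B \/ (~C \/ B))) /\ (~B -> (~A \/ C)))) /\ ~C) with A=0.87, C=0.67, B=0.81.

~C: Gödel ¬ of 0.67 = 0 (operand ≠ 0)
(~C -> B): 0 ≤ 0.81, so result = 1
~A: Gödel ¬ of 0.87 = 0 (operand ≠ 0)
~B: Gödel ¬ of 0.81 = 0 (operand ≠ 0)
(~B /\ B) = min(0, 0.81) = 0
(B /\ (~B /\ B)) = min(0.81, 0) = 0
((B /\ (~B /\ B)) \/ C) = max(0, 0.67) = 0.67
(~A -> ((B /\ (~B /\ B)) \/ C)): 0 ≤ 0.67, so result = 1
~C: Gödel ¬ of 0.67 = 0 (operand ≠ 0)
(~C \/ B) = max(0, 0.81) = 0.81
(B \/ (~C \/ B)) = max(0.81, 0.81) = 0.81
((~A -> ((B /\ (~B /\ B)) \/ C)) /\ (B \/ (~C \/ B))) = min(1, 0.81) = 0.81
~B: Gödel ¬ of 0.81 = 0 (operand ≠ 0)
~A: Gödel ¬ of 0.87 = 0 (operand ≠ 0)
(~A \/ C) = max(0, 0.67) = 0.67
(~B -> (~A \/ C)): 0 ≤ 0.67, so result = 1
(((~A -> ((B /\ (~B /\ B)) \/ C)) /\ (B \/ (~C \/ B))) /\ (~B -> (~A \/ C))) = min(0.81, 1) = 0.81
((~C -> B) -> (((~A -> ((B /\ (~B /\ B)) \/ C)) /\ (B \/ (~C \/ B))) /\ (~B -> (~A \/ C)))): 1 > 0.81, so result = 0.81
~C: Gödel ¬ of 0.67 = 0 (operand ≠ 0)
(((~C -> B) -> (((~A -> ((B /\ (~B /\ B)) \/ C)) /\ (B \/ (~C \/ B))) /\ (~B -> (~A \/ C)))) /\ ~C) = min(0.81, 0) = 0

0.00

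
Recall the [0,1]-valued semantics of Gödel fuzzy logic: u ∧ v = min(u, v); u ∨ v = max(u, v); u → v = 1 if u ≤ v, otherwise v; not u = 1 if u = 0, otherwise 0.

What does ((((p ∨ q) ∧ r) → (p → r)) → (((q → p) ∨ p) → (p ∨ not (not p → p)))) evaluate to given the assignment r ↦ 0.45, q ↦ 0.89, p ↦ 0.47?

1.00

(p ∨ q) = max(0.47, 0.89) = 0.89
((p ∨ q) ∧ r) = min(0.89, 0.45) = 0.45
(p → r): 0.47 > 0.45, so result = 0.45
(((p ∨ q) ∧ r) → (p → r)): 0.45 ≤ 0.45, so result = 1
(q → p): 0.89 > 0.47, so result = 0.47
((q → p) ∨ p) = max(0.47, 0.47) = 0.47
not p: Gödel ¬ of 0.47 = 0 (operand ≠ 0)
(not p → p): 0 ≤ 0.47, so result = 1
not (not p → p): Gödel ¬ of 1 = 0 (operand ≠ 0)
(p ∨ not (not p → p)) = max(0.47, 0) = 0.47
(((q → p) ∨ p) → (p ∨ not (not p → p))): 0.47 ≤ 0.47, so result = 1
((((p ∨ q) ∧ r) → (p → r)) → (((q → p) ∨ p) → (p ∨ not (not p → p)))): 1 ≤ 1, so result = 1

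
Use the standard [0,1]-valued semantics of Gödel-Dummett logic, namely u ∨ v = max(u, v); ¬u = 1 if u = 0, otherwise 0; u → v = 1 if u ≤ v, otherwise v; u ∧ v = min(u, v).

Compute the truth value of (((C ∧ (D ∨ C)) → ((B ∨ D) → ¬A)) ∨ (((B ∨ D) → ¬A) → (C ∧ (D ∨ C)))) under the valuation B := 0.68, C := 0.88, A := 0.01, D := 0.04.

1.00

(D ∨ C) = max(0.04, 0.88) = 0.88
(C ∧ (D ∨ C)) = min(0.88, 0.88) = 0.88
(B ∨ D) = max(0.68, 0.04) = 0.68
¬A: Gödel ¬ of 0.01 = 0 (operand ≠ 0)
((B ∨ D) → ¬A): 0.68 > 0, so result = 0
((C ∧ (D ∨ C)) → ((B ∨ D) → ¬A)): 0.88 > 0, so result = 0
(B ∨ D) = max(0.68, 0.04) = 0.68
¬A: Gödel ¬ of 0.01 = 0 (operand ≠ 0)
((B ∨ D) → ¬A): 0.68 > 0, so result = 0
(D ∨ C) = max(0.04, 0.88) = 0.88
(C ∧ (D ∨ C)) = min(0.88, 0.88) = 0.88
(((B ∨ D) → ¬A) → (C ∧ (D ∨ C))): 0 ≤ 0.88, so result = 1
(((C ∧ (D ∨ C)) → ((B ∨ D) → ¬A)) ∨ (((B ∨ D) → ¬A) → (C ∧ (D ∨ C)))) = max(0, 1) = 1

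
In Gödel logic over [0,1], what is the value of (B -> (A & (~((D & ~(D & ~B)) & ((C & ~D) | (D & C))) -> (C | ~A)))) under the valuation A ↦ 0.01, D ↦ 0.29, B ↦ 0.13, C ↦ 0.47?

~B: Gödel ¬ of 0.13 = 0 (operand ≠ 0)
(D & ~B) = min(0.29, 0) = 0
~(D & ~B): Gödel ¬ of 0 = 1 (operand is 0)
(D & ~(D & ~B)) = min(0.29, 1) = 0.29
~D: Gödel ¬ of 0.29 = 0 (operand ≠ 0)
(C & ~D) = min(0.47, 0) = 0
(D & C) = min(0.29, 0.47) = 0.29
((C & ~D) | (D & C)) = max(0, 0.29) = 0.29
((D & ~(D & ~B)) & ((C & ~D) | (D & C))) = min(0.29, 0.29) = 0.29
~((D & ~(D & ~B)) & ((C & ~D) | (D & C))): Gödel ¬ of 0.29 = 0 (operand ≠ 0)
~A: Gödel ¬ of 0.01 = 0 (operand ≠ 0)
(C | ~A) = max(0.47, 0) = 0.47
(~((D & ~(D & ~B)) & ((C & ~D) | (D & C))) -> (C | ~A)): 0 ≤ 0.47, so result = 1
(A & (~((D & ~(D & ~B)) & ((C & ~D) | (D & C))) -> (C | ~A))) = min(0.01, 1) = 0.01
(B -> (A & (~((D & ~(D & ~B)) & ((C & ~D) | (D & C))) -> (C | ~A)))): 0.13 > 0.01, so result = 0.01

0.01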